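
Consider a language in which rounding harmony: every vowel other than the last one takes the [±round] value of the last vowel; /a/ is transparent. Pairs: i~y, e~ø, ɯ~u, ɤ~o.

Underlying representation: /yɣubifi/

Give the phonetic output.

[iɣɯbifi]

/y/ harmonizes with /i/ ([-round]) → [i]
/u/ harmonizes with /i/ ([-round]) → [ɯ]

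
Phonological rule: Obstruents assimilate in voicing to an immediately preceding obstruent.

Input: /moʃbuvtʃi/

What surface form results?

/b/ after /ʃ/ (voiceless) → [p]
/tʃ/ after /v/ (voiced) → [dʒ]

[moʃpuvdʒi]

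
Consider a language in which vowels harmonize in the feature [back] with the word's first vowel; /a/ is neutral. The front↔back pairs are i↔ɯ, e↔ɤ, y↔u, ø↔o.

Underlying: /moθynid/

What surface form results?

[moθunɯd]

/y/ harmonizes with /o/ ([+back]) → [u]
/i/ harmonizes with /o/ ([+back]) → [ɯ]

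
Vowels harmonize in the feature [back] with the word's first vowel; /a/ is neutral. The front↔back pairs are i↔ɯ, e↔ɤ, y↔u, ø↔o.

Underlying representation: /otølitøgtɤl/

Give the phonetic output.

/ø/ harmonizes with /o/ ([+back]) → [o]
/i/ harmonizes with /o/ ([+back]) → [ɯ]
/ø/ harmonizes with /o/ ([+back]) → [o]

[otolɯtogtɤl]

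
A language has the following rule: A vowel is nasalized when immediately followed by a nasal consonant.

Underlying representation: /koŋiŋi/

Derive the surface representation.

/o/ before nasal /ŋ/ → [õ]
/i/ before nasal /ŋ/ → [ĩ]

[kõŋĩŋi]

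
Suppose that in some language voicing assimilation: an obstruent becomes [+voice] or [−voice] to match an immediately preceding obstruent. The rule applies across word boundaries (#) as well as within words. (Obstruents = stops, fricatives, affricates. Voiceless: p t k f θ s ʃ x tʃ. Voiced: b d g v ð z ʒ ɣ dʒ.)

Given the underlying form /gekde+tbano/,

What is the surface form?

/d/ after /k/ (voiceless) → [t]
/b/ after /t/ (voiceless) → [p]

[gekte+tpano]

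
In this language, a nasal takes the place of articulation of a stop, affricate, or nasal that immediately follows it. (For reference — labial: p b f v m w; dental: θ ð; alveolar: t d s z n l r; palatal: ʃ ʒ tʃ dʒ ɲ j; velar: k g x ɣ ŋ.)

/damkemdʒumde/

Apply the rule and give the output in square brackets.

/m/ before /k/ (velar) → [ŋ]
/m/ before /dʒ/ (palatal) → [ɲ]
/m/ before /d/ (alveolar) → [n]

[daŋkeɲdʒunde]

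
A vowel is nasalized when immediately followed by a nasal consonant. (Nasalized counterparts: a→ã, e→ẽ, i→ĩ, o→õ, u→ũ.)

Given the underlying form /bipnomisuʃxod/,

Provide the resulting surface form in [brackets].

/o/ before nasal /m/ → [õ]

[bipnõmisuʃxod]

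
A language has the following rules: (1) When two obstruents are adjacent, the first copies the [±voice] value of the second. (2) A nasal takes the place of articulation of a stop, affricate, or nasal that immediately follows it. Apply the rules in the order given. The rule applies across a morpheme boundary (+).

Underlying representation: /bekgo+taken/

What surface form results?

Rule 1: /k/ before /g/ (voiced) → [g]
After rule 1: beggo+taken
Rule 2: no segment meets the rule's conditions; no change.

[beggo+taken]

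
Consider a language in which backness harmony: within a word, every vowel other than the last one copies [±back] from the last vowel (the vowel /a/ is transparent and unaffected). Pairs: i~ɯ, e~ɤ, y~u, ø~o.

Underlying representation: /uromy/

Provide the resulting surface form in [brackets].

/u/ harmonizes with /y/ ([-back]) → [y]
/o/ harmonizes with /y/ ([-back]) → [ø]

[yrømy]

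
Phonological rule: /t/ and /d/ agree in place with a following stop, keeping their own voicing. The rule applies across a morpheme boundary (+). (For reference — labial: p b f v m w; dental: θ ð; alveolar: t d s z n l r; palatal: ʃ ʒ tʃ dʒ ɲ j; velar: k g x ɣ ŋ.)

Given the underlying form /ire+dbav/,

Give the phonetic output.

[ire+bbav]

/d/ before /b/ (labial) → [b]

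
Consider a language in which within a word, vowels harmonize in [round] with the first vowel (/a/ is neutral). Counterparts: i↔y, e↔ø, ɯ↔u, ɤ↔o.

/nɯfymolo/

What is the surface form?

[nɯfimɤlɤ]

/y/ harmonizes with /ɯ/ ([-round]) → [i]
/o/ harmonizes with /ɯ/ ([-round]) → [ɤ]
/o/ harmonizes with /ɯ/ ([-round]) → [ɤ]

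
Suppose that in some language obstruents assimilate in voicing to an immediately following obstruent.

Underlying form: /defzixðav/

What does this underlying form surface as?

[devziɣðav]

/f/ before /z/ (voiced) → [v]
/x/ before /ð/ (voiced) → [ɣ]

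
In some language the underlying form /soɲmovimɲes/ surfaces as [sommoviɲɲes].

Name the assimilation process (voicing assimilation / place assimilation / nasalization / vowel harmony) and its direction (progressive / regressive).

/ɲ/→[m] /m/→[ɲ].
Each target copies a feature from the following segment, so the direction is regressive.

place assimilation, regressive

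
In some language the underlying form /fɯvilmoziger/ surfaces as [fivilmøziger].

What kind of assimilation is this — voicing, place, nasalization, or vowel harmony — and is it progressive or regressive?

/ɯ/→[i] /o/→[ø].
Vowels agree with the last vowel, so the harmony is regressive.

vowel harmony, regressive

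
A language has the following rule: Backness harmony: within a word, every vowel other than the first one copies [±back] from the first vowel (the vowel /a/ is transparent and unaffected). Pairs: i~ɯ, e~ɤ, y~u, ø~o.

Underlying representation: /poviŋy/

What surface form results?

[povɯŋu]

/i/ harmonizes with /o/ ([+back]) → [ɯ]
/y/ harmonizes with /o/ ([+back]) → [u]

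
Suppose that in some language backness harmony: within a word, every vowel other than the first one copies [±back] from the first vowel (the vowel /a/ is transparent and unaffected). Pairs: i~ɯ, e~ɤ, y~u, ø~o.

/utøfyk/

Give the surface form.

/ø/ harmonizes with /u/ ([+back]) → [o]
/y/ harmonizes with /u/ ([+back]) → [u]

[utofuk]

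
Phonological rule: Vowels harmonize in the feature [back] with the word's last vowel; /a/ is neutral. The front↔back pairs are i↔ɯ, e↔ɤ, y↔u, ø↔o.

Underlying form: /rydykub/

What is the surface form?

/y/ harmonizes with /u/ ([+back]) → [u]
/y/ harmonizes with /u/ ([+back]) → [u]

[rudukub]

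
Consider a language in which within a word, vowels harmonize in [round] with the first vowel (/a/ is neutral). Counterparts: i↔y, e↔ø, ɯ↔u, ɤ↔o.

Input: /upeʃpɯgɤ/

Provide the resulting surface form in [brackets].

[upøʃpugo]

/e/ harmonizes with /u/ ([+round]) → [ø]
/ɯ/ harmonizes with /u/ ([+round]) → [u]
/ɤ/ harmonizes with /u/ ([+round]) → [o]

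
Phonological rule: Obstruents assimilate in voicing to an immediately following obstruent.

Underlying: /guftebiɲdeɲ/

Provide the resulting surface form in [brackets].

[guftebiɲdeɲ]

no segment meets the rule's conditions; no change.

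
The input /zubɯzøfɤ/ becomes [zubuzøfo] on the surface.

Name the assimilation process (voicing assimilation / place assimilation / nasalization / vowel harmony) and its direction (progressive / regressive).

vowel harmony, progressive

/ɯ/→[u] /ɤ/→[o].
Vowels agree with the first vowel, so the harmony is progressive.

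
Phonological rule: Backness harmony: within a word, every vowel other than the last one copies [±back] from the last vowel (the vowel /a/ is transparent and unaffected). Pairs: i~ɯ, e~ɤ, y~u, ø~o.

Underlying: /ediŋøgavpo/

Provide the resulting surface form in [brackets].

/e/ harmonizes with /o/ ([+back]) → [ɤ]
/i/ harmonizes with /o/ ([+back]) → [ɯ]
/ø/ harmonizes with /o/ ([+back]) → [o]

[ɤdɯŋogavpo]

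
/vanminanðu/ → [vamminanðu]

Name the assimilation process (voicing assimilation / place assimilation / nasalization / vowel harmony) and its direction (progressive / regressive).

/n/→[m].
Each target copies a feature from the following segment, so the direction is regressive.

place assimilation, regressive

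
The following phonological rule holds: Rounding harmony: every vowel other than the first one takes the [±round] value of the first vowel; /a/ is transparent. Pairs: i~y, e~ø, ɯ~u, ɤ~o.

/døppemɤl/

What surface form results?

[døppømol]

/e/ harmonizes with /ø/ ([+round]) → [ø]
/ɤ/ harmonizes with /ø/ ([+round]) → [o]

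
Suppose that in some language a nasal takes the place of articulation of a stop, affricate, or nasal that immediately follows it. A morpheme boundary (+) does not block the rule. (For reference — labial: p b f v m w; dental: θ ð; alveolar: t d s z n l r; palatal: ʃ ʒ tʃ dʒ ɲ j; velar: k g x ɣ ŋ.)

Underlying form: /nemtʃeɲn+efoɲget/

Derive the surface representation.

/m/ before /tʃ/ (palatal) → [ɲ]
/ɲ/ before /n/ (alveolar) → [n]
/ɲ/ before /g/ (velar) → [ŋ]

[neɲtʃenn+efoŋget]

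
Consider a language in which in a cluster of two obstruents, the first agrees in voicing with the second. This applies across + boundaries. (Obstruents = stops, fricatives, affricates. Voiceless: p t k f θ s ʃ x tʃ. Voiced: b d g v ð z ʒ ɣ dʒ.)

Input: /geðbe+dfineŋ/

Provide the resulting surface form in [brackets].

/d/ before /f/ (voiceless) → [t]

[geðbe+tfineŋ]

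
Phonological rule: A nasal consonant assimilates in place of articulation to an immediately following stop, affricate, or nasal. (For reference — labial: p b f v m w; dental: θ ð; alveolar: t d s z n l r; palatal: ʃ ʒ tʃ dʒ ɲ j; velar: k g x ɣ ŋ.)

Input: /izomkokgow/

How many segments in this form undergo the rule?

/m/ before /k/ (velar) → [ŋ]
1 segment changes.

1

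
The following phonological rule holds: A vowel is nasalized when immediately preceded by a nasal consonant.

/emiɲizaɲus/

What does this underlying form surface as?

[emĩɲĩzaɲũs]

/i/ after nasal /m/ → [ĩ]
/i/ after nasal /ɲ/ → [ĩ]
/u/ after nasal /ɲ/ → [ũ]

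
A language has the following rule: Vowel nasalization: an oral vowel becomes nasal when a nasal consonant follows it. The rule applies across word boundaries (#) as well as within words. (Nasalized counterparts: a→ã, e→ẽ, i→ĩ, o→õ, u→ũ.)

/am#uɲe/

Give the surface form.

/a/ before nasal /m/ → [ã]
/u/ before nasal /ɲ/ → [ũ]

[ãm#ũɲe]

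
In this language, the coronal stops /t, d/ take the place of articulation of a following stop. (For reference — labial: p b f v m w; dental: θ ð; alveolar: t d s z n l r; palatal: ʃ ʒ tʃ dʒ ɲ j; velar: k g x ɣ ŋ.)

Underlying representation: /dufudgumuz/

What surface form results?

[dufuggumuz]

/d/ before /g/ (velar) → [g]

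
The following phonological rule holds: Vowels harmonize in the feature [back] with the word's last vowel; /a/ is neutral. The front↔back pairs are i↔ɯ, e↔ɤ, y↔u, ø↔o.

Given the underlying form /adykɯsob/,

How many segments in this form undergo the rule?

/y/ harmonizes with /o/ ([+back]) → [u]
1 segment changes.

1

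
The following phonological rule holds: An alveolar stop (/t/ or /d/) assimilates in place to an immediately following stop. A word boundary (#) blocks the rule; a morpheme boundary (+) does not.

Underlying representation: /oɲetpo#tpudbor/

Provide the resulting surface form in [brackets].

[oɲeppo#ppubbor]

/t/ before /p/ (labial) → [p]
/t/ before /p/ (labial) → [p]
/d/ before /b/ (labial) → [b]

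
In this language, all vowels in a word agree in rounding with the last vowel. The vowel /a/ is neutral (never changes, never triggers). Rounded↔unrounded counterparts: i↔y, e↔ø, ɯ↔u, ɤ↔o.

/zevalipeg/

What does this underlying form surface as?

[zevalipeg]

no segment meets the rule's conditions; no change.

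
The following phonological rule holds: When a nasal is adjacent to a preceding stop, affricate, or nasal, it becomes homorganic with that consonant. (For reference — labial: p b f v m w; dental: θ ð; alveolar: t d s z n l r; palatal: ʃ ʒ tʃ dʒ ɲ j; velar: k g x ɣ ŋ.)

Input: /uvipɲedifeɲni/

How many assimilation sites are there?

/ɲ/ after /p/ (labial) → [m]
/n/ after /ɲ/ (palatal) → [ɲ]
2 segments change.

2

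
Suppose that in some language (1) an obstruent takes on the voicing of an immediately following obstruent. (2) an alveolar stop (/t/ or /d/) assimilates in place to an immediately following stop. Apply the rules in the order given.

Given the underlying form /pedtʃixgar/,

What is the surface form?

Rule 1: /d/ before /tʃ/ (voiceless) → [t]
Rule 1: /x/ before /g/ (voiced) → [ɣ]
After rule 1: pettʃiɣgar
Rule 2: no segment meets the rule's conditions; no change.

[pettʃiɣgar]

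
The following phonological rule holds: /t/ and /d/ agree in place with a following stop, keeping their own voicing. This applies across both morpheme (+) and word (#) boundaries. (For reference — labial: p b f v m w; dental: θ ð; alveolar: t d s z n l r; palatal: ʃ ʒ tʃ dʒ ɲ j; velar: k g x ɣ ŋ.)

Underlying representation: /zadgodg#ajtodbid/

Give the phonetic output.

/d/ before /g/ (velar) → [g]
/d/ before /g/ (velar) → [g]
/d/ before /b/ (labial) → [b]

[zaggogg#ajtobbid]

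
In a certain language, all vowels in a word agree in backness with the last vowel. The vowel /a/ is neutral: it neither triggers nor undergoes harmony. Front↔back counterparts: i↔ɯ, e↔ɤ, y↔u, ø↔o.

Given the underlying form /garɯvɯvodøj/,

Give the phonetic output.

/ɯ/ harmonizes with /ø/ ([-back]) → [i]
/ɯ/ harmonizes with /ø/ ([-back]) → [i]
/o/ harmonizes with /ø/ ([-back]) → [ø]

[garivivødøj]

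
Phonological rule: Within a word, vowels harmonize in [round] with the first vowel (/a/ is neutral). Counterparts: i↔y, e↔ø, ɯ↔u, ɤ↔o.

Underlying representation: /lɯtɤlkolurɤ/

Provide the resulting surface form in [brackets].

[lɯtɤlkɤlɯrɤ]

/o/ harmonizes with /ɯ/ ([-round]) → [ɤ]
/u/ harmonizes with /ɯ/ ([-round]) → [ɯ]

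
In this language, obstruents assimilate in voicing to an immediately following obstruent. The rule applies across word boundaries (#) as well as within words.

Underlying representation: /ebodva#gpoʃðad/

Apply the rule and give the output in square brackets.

[ebodva#kpoʒðad]

/g/ before /p/ (voiceless) → [k]
/ʃ/ before /ð/ (voiced) → [ʒ]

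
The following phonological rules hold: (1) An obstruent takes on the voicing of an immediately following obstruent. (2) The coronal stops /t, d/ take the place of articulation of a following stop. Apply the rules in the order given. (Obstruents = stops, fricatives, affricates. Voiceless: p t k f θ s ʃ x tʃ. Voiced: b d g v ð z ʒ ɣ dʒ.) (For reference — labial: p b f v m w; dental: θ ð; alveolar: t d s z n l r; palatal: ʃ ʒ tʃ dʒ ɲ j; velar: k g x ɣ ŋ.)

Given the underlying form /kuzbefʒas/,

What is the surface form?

Rule 1: /f/ before /ʒ/ (voiced) → [v]
After rule 1: kuzbevʒas
Rule 2: no segment meets the rule's conditions; no change.

[kuzbevʒas]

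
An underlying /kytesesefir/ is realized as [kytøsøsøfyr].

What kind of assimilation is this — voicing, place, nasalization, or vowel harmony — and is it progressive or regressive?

vowel harmony, progressive

/e/→[ø] /e/→[ø] /e/→[ø] /i/→[y].
Vowels agree with the first vowel, so the harmony is progressive.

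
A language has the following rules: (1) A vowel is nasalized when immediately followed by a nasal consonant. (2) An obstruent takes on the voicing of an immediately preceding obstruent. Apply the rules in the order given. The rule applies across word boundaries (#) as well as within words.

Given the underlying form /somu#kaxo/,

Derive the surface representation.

Rule 1: /o/ before nasal /m/ → [õ]
After rule 1: sõmu#kaxo
Rule 2: no segment meets the rule's conditions; no change.

[sõmu#kaxo]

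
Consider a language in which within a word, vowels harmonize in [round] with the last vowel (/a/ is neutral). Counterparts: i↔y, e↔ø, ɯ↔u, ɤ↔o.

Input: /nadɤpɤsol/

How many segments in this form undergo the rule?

/ɤ/ harmonizes with /o/ ([+round]) → [o]
/ɤ/ harmonizes with /o/ ([+round]) → [o]
2 segments change.

2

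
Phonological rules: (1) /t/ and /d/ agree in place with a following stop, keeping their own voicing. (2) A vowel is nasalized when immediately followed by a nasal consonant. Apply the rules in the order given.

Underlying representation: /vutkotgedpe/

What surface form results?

Rule 1: /t/ before /k/ (velar) → [k]
Rule 1: /t/ before /g/ (velar) → [k]
Rule 1: /d/ before /p/ (labial) → [b]
After rule 1: vukkokgebpe
Rule 2: no segment meets the rule's conditions; no change.

[vukkokgebpe]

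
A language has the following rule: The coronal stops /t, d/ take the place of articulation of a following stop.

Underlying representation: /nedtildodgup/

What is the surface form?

/d/ before /g/ (velar) → [g]

[nedtildoggup]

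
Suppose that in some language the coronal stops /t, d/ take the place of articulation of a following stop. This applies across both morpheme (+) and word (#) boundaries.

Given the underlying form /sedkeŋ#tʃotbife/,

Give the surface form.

[segkeŋ#tʃopbife]

/d/ before /k/ (velar) → [g]
/t/ before /b/ (labial) → [p]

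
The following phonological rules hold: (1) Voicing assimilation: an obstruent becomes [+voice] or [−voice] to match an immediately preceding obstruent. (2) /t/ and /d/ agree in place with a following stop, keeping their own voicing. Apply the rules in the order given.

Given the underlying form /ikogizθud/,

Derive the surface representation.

[ikogizðud]

Rule 1: /θ/ after /z/ (voiced) → [ð]
After rule 1: ikogizðud
Rule 2: no segment meets the rule's conditions; no change.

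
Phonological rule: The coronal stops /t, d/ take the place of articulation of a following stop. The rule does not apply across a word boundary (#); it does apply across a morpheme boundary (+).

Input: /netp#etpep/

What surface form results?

[nepp#eppep]

/t/ before /p/ (labial) → [p]
/t/ before /p/ (labial) → [p]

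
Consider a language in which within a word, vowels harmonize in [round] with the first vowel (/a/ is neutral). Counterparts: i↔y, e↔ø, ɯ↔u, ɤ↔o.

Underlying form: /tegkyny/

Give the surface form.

/y/ harmonizes with /e/ ([-round]) → [i]
/y/ harmonizes with /e/ ([-round]) → [i]

[tegkini]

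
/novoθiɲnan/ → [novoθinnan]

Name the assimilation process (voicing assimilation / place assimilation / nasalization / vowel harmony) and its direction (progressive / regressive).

place assimilation, regressive

/ɲ/→[n].
Each target copies a feature from the following segment, so the direction is regressive.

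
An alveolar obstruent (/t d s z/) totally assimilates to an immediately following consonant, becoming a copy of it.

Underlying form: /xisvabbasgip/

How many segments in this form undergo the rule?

2

/s/ before /v/ → [v] (total assimilation)
/s/ before /g/ → [g] (total assimilation)
2 segments change.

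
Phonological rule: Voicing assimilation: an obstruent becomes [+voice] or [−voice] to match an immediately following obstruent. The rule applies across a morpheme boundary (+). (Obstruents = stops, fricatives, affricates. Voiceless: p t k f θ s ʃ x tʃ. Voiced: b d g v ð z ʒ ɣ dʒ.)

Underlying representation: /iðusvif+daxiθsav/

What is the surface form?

[iðuzviv+daxiθsav]

/s/ before /v/ (voiced) → [z]
/f/ before /d/ (voiced) → [v]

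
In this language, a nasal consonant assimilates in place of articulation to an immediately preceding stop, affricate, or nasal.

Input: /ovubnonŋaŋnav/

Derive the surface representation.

/n/ after /b/ (labial) → [m]
/ŋ/ after /n/ (alveolar) → [n]
/n/ after /ŋ/ (velar) → [ŋ]

[ovubmonnaŋŋav]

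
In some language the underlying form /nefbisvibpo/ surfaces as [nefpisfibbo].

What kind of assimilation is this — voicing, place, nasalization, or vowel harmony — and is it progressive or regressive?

/b/→[p] /v/→[f] /p/→[b].
Each target copies a feature from the preceding segment, so the direction is progressive.

voicing assimilation, progressive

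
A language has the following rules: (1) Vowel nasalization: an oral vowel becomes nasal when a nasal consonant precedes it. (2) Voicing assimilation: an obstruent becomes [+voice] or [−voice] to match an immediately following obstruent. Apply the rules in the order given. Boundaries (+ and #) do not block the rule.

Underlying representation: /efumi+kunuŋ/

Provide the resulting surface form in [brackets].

Rule 1: /i/ after nasal /m/ → [ĩ]
Rule 1: /u/ after nasal /n/ → [ũ]
After rule 1: efumĩ+kunũŋ
Rule 2: no segment meets the rule's conditions; no change.

[efumĩ+kunũŋ]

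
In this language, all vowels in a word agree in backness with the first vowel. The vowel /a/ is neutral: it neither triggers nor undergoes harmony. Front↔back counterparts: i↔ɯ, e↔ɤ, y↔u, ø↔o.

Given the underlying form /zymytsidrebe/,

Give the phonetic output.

no segment meets the rule's conditions; no change.

[zymytsidrebe]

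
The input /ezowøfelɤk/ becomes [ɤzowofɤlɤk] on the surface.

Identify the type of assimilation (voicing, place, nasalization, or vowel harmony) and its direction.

vowel harmony, regressive

/e/→[ɤ] /ø/→[o] /e/→[ɤ].
Vowels agree with the last vowel, so the harmony is regressive.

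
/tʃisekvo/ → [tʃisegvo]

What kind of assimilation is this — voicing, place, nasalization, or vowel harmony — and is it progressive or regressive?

/k/→[g].
Each target copies a feature from the following segment, so the direction is regressive.

voicing assimilation, regressive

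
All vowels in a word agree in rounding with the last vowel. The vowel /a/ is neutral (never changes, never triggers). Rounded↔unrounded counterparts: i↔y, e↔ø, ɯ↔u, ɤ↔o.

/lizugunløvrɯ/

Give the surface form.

/u/ harmonizes with /ɯ/ ([-round]) → [ɯ]
/u/ harmonizes with /ɯ/ ([-round]) → [ɯ]
/ø/ harmonizes with /ɯ/ ([-round]) → [e]

[lizɯgɯnlevrɯ]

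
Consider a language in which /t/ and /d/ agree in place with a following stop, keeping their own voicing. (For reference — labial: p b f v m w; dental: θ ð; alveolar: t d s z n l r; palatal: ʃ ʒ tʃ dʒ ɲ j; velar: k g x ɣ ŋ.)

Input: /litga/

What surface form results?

/t/ before /g/ (velar) → [k]

[likga]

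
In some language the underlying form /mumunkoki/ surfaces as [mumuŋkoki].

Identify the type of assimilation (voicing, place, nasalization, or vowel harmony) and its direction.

place assimilation, regressive

/n/→[ŋ].
Each target copies a feature from the following segment, so the direction is regressive.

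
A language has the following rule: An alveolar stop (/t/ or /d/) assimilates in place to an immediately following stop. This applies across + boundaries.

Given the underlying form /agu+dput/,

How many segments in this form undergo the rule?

1

/d/ before /p/ (labial) → [b]
1 segment changes.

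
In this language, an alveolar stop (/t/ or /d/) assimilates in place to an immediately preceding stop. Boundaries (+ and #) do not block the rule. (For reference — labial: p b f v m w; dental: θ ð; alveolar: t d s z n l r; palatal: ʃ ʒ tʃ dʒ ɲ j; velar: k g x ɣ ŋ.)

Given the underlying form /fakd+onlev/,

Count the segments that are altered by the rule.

/d/ after /k/ (velar) → [g]
1 segment changes.

1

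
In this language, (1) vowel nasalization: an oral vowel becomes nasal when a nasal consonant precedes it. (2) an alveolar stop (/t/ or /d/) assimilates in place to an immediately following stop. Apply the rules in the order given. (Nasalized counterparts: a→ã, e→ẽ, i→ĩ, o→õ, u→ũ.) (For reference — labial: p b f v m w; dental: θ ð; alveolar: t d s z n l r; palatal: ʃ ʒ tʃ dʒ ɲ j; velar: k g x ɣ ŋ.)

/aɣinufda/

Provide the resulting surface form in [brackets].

[aɣinũfda]

Rule 1: /u/ after nasal /n/ → [ũ]
After rule 1: aɣinũfda
Rule 2: no segment meets the rule's conditions; no change.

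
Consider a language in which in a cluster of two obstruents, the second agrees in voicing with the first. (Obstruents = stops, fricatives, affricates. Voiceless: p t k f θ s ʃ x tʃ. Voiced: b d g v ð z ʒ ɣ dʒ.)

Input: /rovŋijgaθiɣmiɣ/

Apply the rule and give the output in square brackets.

no segment meets the rule's conditions; no change.

[rovŋijgaθiɣmiɣ]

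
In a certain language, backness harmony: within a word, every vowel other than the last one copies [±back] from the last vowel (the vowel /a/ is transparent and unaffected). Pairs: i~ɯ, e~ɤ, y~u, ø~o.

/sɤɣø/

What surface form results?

[seɣø]

/ɤ/ harmonizes with /ø/ ([-back]) → [e]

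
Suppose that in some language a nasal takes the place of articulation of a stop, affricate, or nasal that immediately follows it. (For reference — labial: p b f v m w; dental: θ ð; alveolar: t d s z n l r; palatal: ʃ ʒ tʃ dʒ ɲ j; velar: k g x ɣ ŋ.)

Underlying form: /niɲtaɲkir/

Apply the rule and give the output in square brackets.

/ɲ/ before /t/ (alveolar) → [n]
/ɲ/ before /k/ (velar) → [ŋ]

[nintaŋkir]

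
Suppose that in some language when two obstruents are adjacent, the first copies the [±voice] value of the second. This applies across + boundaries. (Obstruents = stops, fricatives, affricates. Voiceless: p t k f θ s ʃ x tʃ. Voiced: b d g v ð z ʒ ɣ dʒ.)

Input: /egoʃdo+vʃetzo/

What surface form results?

[egoʒdo+fʃedzo]

/ʃ/ before /d/ (voiced) → [ʒ]
/v/ before /ʃ/ (voiceless) → [f]
/t/ before /z/ (voiced) → [d]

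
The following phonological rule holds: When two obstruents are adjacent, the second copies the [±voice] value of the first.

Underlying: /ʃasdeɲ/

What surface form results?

/d/ after /s/ (voiceless) → [t]

[ʃasteɲ]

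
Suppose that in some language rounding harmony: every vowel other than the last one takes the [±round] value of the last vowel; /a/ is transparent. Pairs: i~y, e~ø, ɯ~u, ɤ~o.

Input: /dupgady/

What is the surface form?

no segment meets the rule's conditions; no change.

[dupgady]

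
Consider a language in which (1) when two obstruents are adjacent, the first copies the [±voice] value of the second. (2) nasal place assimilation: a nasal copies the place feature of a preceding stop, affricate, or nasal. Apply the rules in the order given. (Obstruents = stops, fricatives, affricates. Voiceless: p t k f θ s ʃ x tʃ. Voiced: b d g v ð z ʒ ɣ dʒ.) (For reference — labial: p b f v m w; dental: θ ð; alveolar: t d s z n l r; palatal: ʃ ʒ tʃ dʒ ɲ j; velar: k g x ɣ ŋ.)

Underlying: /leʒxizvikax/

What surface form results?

Rule 1: /ʒ/ before /x/ (voiceless) → [ʃ]
After rule 1: leʃxizvikax
Rule 2: no segment meets the rule's conditions; no change.

[leʃxizvikax]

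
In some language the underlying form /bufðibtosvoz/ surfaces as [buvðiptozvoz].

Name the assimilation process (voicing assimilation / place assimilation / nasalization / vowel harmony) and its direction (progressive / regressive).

voicing assimilation, regressive

/f/→[v] /b/→[p] /s/→[z].
Each target copies a feature from the following segment, so the direction is regressive.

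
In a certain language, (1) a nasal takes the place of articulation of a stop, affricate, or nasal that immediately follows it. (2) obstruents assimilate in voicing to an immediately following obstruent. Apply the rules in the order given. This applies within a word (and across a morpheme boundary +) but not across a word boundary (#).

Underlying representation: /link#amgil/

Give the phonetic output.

[liŋk#aŋgil]

Rule 1: /n/ before /k/ (velar) → [ŋ]
Rule 1: /m/ before /g/ (velar) → [ŋ]
After rule 1: liŋk#aŋgil
Rule 2: no segment meets the rule's conditions; no change.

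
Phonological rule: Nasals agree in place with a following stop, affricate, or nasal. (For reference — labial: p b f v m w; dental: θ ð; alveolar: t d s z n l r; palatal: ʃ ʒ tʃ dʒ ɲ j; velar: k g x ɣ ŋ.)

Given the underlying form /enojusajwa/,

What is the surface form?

[enojusajwa]

no segment meets the rule's conditions; no change.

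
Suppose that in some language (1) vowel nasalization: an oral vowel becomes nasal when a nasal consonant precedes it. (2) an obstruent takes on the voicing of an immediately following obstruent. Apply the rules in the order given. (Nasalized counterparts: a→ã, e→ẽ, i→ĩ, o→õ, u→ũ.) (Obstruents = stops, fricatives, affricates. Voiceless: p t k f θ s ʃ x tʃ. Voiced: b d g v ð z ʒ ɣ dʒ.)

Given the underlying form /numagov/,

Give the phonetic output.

Rule 1: /u/ after nasal /n/ → [ũ]
Rule 1: /a/ after nasal /m/ → [ã]
After rule 1: nũmãgov
Rule 2: no segment meets the rule's conditions; no change.

[nũmãgov]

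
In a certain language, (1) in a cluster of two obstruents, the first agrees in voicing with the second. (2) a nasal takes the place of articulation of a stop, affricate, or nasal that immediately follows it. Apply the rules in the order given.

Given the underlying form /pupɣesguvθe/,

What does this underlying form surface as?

[pubɣezgufθe]

Rule 1: /p/ before /ɣ/ (voiced) → [b]
Rule 1: /s/ before /g/ (voiced) → [z]
Rule 1: /v/ before /θ/ (voiceless) → [f]
After rule 1: pubɣezgufθe
Rule 2: no segment meets the rule's conditions; no change.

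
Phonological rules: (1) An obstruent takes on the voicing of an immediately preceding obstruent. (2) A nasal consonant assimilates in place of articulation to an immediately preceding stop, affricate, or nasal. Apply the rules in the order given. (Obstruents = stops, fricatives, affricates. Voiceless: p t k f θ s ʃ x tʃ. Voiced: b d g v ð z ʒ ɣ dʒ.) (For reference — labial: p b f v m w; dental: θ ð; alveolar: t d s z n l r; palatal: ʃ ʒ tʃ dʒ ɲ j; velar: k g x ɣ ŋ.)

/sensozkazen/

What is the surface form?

Rule 1: /k/ after /z/ (voiced) → [g]
After rule 1: sensozgazen
Rule 2: no segment meets the rule's conditions; no change.

[sensozgazen]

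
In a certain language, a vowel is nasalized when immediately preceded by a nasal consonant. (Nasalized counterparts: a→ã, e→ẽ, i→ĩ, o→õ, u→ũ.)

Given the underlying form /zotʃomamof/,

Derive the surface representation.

[zotʃomãmõf]

/a/ after nasal /m/ → [ã]
/o/ after nasal /m/ → [õ]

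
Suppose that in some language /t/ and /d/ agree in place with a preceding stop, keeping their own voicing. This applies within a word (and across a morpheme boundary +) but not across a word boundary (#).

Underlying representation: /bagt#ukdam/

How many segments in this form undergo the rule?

2

/t/ after /g/ (velar) → [k]
/d/ after /k/ (velar) → [g]
2 segments change.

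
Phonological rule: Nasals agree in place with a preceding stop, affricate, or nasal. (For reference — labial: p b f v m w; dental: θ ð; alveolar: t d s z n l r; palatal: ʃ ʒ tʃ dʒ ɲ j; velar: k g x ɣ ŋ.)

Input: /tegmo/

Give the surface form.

/m/ after /g/ (velar) → [ŋ]

[tegŋo]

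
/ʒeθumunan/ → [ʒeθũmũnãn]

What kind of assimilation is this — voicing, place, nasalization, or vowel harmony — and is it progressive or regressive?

/u/→[ũ] /u/→[ũ] /a/→[ã].
Each target copies a feature from the following segment, so the direction is regressive.

nasalization, regressive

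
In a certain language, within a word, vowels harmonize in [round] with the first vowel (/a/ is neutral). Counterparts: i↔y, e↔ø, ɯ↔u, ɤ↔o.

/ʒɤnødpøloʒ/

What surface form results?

[ʒɤnedpelɤʒ]

/ø/ harmonizes with /ɤ/ ([-round]) → [e]
/ø/ harmonizes with /ɤ/ ([-round]) → [e]
/o/ harmonizes with /ɤ/ ([-round]) → [ɤ]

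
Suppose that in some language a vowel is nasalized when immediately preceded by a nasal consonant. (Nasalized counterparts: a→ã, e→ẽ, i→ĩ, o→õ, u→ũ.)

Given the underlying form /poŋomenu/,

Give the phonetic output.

[poŋõmẽnũ]

/o/ after nasal /ŋ/ → [õ]
/e/ after nasal /m/ → [ẽ]
/u/ after nasal /n/ → [ũ]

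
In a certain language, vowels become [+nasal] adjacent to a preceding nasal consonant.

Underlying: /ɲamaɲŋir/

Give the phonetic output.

/a/ after nasal /ɲ/ → [ã]
/a/ after nasal /m/ → [ã]
/i/ after nasal /ŋ/ → [ĩ]

[ɲãmãɲŋĩr]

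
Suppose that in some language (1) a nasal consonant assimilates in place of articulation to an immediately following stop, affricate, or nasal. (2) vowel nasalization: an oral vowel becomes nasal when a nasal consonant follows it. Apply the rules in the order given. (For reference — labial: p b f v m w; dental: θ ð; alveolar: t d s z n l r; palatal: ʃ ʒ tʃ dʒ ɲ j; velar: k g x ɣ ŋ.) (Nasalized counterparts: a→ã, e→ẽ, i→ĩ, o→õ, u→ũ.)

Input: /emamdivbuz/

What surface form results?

Rule 1: /m/ before /d/ (alveolar) → [n]
After rule 1: emandivbuz
Rule 2: /e/ before nasal /m/ → [ẽ]
Rule 2: /a/ before nasal /n/ → [ã]

[ẽmãndivbuz]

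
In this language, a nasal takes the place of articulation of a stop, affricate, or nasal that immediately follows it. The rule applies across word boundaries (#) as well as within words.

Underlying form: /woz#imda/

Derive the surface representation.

[woz#inda]

/m/ before /d/ (alveolar) → [n]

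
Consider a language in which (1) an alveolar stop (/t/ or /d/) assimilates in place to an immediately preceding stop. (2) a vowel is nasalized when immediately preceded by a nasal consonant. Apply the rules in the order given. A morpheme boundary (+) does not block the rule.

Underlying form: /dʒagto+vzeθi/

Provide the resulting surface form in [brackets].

[dʒagko+vzeθi]

Rule 1: /t/ after /g/ (velar) → [k]
After rule 1: dʒagko+vzeθi
Rule 2: no segment meets the rule's conditions; no change.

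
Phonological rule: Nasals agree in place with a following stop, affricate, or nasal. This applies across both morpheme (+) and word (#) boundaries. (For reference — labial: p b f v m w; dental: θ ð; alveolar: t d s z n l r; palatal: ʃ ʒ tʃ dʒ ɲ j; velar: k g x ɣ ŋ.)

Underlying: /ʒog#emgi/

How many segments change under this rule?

1

/m/ before /g/ (velar) → [ŋ]
1 segment changes.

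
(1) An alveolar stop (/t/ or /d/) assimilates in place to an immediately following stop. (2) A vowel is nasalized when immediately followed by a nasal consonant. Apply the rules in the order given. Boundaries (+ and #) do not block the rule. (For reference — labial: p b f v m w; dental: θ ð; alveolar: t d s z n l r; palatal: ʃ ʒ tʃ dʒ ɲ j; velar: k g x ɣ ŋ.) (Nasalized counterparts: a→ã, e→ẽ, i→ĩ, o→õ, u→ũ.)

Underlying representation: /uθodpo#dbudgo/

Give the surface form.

Rule 1: /d/ before /p/ (labial) → [b]
Rule 1: /d/ before /b/ (labial) → [b]
Rule 1: /d/ before /g/ (velar) → [g]
After rule 1: uθobpo#bbuggo
Rule 2: no segment meets the rule's conditions; no change.

[uθobpo#bbuggo]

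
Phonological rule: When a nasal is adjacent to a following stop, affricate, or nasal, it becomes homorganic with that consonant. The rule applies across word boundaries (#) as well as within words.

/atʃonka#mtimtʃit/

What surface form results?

/n/ before /k/ (velar) → [ŋ]
/m/ before /t/ (alveolar) → [n]
/m/ before /tʃ/ (palatal) → [ɲ]

[atʃoŋka#ntiɲtʃit]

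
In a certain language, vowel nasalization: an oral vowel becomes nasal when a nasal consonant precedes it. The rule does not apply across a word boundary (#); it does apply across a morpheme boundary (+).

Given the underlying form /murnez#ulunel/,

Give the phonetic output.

[mũrnẽz#ulunẽl]

/u/ after nasal /m/ → [ũ]
/e/ after nasal /n/ → [ẽ]
/e/ after nasal /n/ → [ẽ]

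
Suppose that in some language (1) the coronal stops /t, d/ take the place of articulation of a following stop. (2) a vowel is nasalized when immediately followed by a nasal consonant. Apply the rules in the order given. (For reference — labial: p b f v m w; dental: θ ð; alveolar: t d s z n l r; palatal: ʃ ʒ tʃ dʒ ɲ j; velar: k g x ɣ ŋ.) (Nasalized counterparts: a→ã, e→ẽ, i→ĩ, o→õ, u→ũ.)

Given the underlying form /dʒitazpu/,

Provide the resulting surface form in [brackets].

Rule 1: no segment meets the rule's conditions; no change.
After rule 1: dʒitazpu
Rule 2: no segment meets the rule's conditions; no change.

[dʒitazpu]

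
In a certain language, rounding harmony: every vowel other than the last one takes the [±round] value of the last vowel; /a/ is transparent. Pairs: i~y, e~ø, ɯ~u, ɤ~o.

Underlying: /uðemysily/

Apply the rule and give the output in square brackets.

[uðømysyly]

/e/ harmonizes with /y/ ([+round]) → [ø]
/i/ harmonizes with /y/ ([+round]) → [y]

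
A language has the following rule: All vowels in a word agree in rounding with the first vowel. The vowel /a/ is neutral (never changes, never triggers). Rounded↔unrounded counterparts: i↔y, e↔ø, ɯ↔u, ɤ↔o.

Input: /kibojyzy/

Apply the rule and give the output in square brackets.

[kibɤjizi]

/o/ harmonizes with /i/ ([-round]) → [ɤ]
/y/ harmonizes with /i/ ([-round]) → [i]
/y/ harmonizes with /i/ ([-round]) → [i]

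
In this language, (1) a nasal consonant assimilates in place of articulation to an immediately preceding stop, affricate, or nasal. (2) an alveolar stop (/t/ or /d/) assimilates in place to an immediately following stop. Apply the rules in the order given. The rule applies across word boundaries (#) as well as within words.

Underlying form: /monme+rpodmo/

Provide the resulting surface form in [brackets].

[monne+rpodno]

Rule 1: /m/ after /n/ (alveolar) → [n]
Rule 1: /m/ after /d/ (alveolar) → [n]
After rule 1: monne+rpodno
Rule 2: no segment meets the rule's conditions; no change.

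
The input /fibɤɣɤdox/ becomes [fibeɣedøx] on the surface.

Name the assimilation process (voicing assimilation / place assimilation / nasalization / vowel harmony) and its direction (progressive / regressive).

/ɤ/→[e] /ɤ/→[e] /o/→[ø].
Vowels agree with the first vowel, so the harmony is progressive.

vowel harmony, progressive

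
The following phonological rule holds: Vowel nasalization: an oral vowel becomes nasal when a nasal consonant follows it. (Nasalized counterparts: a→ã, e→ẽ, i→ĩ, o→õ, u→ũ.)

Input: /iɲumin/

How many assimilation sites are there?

3

/i/ before nasal /ɲ/ → [ĩ]
/u/ before nasal /m/ → [ũ]
/i/ before nasal /n/ → [ĩ]
3 segments change.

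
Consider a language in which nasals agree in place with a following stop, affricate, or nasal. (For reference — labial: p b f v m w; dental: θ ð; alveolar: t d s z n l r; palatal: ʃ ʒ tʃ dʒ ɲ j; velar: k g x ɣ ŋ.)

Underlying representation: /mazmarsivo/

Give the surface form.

[mazmarsivo]

no segment meets the rule's conditions; no change.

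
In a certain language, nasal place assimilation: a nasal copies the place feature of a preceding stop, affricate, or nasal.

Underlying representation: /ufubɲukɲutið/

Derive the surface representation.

/ɲ/ after /b/ (labial) → [m]
/ɲ/ after /k/ (velar) → [ŋ]

[ufubmukŋutið]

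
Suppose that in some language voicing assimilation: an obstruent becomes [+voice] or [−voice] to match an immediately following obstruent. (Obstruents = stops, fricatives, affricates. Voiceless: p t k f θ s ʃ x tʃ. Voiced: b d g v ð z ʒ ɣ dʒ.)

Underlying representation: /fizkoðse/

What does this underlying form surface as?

/z/ before /k/ (voiceless) → [s]
/ð/ before /s/ (voiceless) → [θ]

[fiskoθse]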